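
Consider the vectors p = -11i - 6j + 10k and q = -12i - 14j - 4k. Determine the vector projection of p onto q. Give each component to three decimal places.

p · q = (-11)·(-12) + (-6)·(-14) + 10·(-4) = 132 + 84 - 40 = 176
|q|² = 144 + 196 + 16 = 356
proj_q p = (176/356) · (-12, -14, -4) ≈ (-5.933, -6.921, -1.978)

(-5.933, -6.921, -1.978)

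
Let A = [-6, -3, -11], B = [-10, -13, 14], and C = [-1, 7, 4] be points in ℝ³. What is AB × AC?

(-400, 185, 10)

AB = (-4, -10, 25)
AC = (5, 10, 15)
i: (-10)·15 - 25·10 = -150 - 250 = -400
j: 25·5 - (-4)·15 = 125 - (-60) = 185
k: (-4)·10 - (-10)·5 = -40 - (-50) = 10
AB × AC = (-400, 185, 10)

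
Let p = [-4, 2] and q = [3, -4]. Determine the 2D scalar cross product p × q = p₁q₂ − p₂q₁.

(-4)·(-4) - 2·3 = 16 - 6 = 10

10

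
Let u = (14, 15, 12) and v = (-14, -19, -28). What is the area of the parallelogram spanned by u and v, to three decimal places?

i: 15·(-28) - 12·(-19) = -420 - (-228) = -192
j: 12·(-14) - 14·(-28) = -168 - (-392) = 224
k: 14·(-19) - 15·(-14) = -266 - (-210) = -56
u × v = (-192, 224, -56)
|u × v| = √((-192)² + 224² + (-56)²) = √90176 ≈ 300.2932

300.293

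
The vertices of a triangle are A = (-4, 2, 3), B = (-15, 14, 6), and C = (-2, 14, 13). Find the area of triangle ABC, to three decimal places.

105.887

AB = (-11, 12, 3),  AC = (2, 12, 10)
i: 12·10 - 3·12 = 120 - 36 = 84
j: 3·2 - (-11)·10 = 6 - (-110) = 116
k: (-11)·12 - 12·2 = -132 - 24 = -156
AB × AC = (84, 116, -156)
|AB × AC| = √44848 ≈ 211.7735
area = ½ · 211.7735 ≈ 105.887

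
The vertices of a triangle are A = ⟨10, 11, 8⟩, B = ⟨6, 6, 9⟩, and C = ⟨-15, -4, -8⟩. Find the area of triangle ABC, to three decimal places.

72.751

AB = (-4, -5, 1),  AC = (-25, -15, -16)
i: (-5)·(-16) - 1·(-15) = 80 - (-15) = 95
j: 1·(-25) - (-4)·(-16) = -25 - 64 = -89
k: (-4)·(-15) - (-5)·(-25) = 60 - 125 = -65
AB × AC = (95, -89, -65)
|AB × AC| = √21171 ≈ 145.5026
area = ½ · 145.5026 ≈ 72.751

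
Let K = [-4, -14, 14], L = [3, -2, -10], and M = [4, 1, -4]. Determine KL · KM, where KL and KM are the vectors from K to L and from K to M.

668

KL = L − K = (7, 12, -24)
KM = M − K = (8, 15, -18)
KL · KM = 7·8 + 12·15 + (-24)·(-18) = 56 + 180 + 432 = 668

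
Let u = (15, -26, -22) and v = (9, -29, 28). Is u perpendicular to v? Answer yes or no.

no

u · v = 15·9 + (-26)·(-29) + (-22)·28 = 135 + 754 - 616 = 273
Nonzero, so the vectors are not orthogonal.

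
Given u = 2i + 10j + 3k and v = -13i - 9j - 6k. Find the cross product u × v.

i: 10·(-6) - 3·(-9) = -60 - (-27) = -33
j: 3·(-13) - 2·(-6) = -39 - (-12) = -27
k: 2·(-9) - 10·(-13) = -18 - (-130) = 112
u × v = (-33, -27, 112)

(-33, -27, 112)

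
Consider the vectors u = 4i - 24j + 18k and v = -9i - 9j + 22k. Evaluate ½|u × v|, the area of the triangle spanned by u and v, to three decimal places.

i: (-24)·22 - 18·(-9) = -528 - (-162) = -366
j: 18·(-9) - 4·22 = -162 - 88 = -250
k: 4·(-9) - (-24)·(-9) = -36 - 216 = -252
u × v = (-366, -250, -252)
|u × v| = √((-366)² + (-250)² + (-252)²) = √259960 ≈ 509.8627
area = ½ · 509.8627 ≈ 254.931

254.931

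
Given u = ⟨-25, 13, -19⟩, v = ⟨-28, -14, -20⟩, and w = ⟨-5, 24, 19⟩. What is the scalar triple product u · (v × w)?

16964

v × w:
i: (-14)·19 - (-20)·24 = -266 - (-480) = 214
j: (-20)·(-5) - (-28)·19 = 100 - (-532) = 632
k: (-28)·24 - (-14)·(-5) = -672 - 70 = -742
v × w = (214, 632, -742)
u · (v × w) = (-25)·214 + 13·632 + (-19)·(-742) = -5350 + 8216 + 14098 = 16964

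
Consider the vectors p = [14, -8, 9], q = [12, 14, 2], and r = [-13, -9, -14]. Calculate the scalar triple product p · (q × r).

q × r:
i: 14·(-14) - 2·(-9) = -196 - (-18) = -178
j: 2·(-13) - 12·(-14) = -26 - (-168) = 142
k: 12·(-9) - 14·(-13) = -108 - (-182) = 74
q × r = (-178, 142, 74)
p · (q × r) = 14·(-178) + (-8)·142 + 9·74 = -2492 - 1136 + 666 = -2962

-2962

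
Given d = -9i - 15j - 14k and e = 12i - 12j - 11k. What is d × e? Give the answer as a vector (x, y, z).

(-3, -267, 288)

i: (-15)·(-11) - (-14)·(-12) = 165 - 168 = -3
j: (-14)·12 - (-9)·(-11) = -168 - 99 = -267
k: (-9)·(-12) - (-15)·12 = 108 - (-180) = 288
d × e = (-3, -267, 288)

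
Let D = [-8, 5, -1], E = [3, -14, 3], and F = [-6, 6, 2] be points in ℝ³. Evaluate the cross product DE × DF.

DE = (11, -19, 4)
DF = (2, 1, 3)
i: (-19)·3 - 4·1 = -57 - 4 = -61
j: 4·2 - 11·3 = 8 - 33 = -25
k: 11·1 - (-19)·2 = 11 - (-38) = 49
DE × DF = (-61, -25, 49)

(-61, -25, 49)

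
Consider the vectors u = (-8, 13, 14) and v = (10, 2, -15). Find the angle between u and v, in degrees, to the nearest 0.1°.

134.6

u · v = (-8)·10 + 13·2 + 14·(-15) = -80 + 26 - 210 = -264
|u|² = 64 + 169 + 196 = 429,  |u| = √429 ≈ 20.712315
|v|² = 100 + 4 + 225 = 329,  |v| = √329 ≈ 18.138357
cos θ = -264 / (20.712315 · 18.138357) ≈ -0.70271
θ = arccos(-0.70271) ≈ 134.6°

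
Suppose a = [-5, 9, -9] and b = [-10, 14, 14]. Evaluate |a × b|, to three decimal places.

299.172

i: 9·14 - (-9)·14 = 126 - (-126) = 252
j: (-9)·(-10) - (-5)·14 = 90 - (-70) = 160
k: (-5)·14 - 9·(-10) = -70 - (-90) = 20
a × b = (252, 160, 20)
|a × b| = √(252² + 160² + 20²) = √89504 ≈ 299.1722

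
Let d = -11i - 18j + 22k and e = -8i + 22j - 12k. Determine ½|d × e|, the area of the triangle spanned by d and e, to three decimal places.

i: (-18)·(-12) - 22·22 = 216 - 484 = -268
j: 22·(-8) - (-11)·(-12) = -176 - 132 = -308
k: (-11)·22 - (-18)·(-8) = -242 - 144 = -386
d × e = (-268, -308, -386)
|d × e| = √((-268)² + (-308)² + (-386)²) = √315684 ≈ 561.8576
area = ½ · 561.8576 ≈ 280.929

280.929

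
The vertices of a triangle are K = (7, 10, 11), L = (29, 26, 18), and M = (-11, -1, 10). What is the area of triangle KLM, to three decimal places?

KL = (22, 16, 7),  KM = (-18, -11, -1)
i: 16·(-1) - 7·(-11) = -16 - (-77) = 61
j: 7·(-18) - 22·(-1) = -126 - (-22) = -104
k: 22·(-11) - 16·(-18) = -242 - (-288) = 46
KL × KM = (61, -104, 46)
|KL × KM| = √16653 ≈ 129.0465
area = ½ · 129.0465 ≈ 64.523

64.523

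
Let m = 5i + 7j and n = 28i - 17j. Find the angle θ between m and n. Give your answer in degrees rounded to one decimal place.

m · n = 5·28 + 7·(-17) = 140 - 119 = 21
|m|² = 25 + 49 = 74,  |m| = √74 ≈ 8.602325
|n|² = 784 + 289 = 1073,  |n| = √1073 ≈ 32.756679
cos θ = 21 / (8.602325 · 32.756679) ≈ 0.07453
θ = arccos(0.07453) ≈ 85.7°

85.7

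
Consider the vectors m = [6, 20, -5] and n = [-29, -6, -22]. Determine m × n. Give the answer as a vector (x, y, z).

i: 20·(-22) - (-5)·(-6) = -440 - 30 = -470
j: (-5)·(-29) - 6·(-22) = 145 - (-132) = 277
k: 6·(-6) - 20·(-29) = -36 - (-580) = 544
m × n = (-470, 277, 544)

(-470, 277, 544)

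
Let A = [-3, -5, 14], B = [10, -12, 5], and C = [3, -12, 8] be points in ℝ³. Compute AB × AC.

AB = (13, -7, -9)
AC = (6, -7, -6)
i: (-7)·(-6) - (-9)·(-7) = 42 - 63 = -21
j: (-9)·6 - 13·(-6) = -54 - (-78) = 24
k: 13·(-7) - (-7)·6 = -91 - (-42) = -49
AB × AC = (-21, 24, -49)

(-21, 24, -49)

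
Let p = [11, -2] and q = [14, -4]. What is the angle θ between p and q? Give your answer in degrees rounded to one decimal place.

5.6

p · q = 11·14 + (-2)·(-4) = 154 + 8 = 162
|p|² = 121 + 4 = 125,  |p| = √125 ≈ 11.180340
|q|² = 196 + 16 = 212,  |q| = √212 ≈ 14.560220
cos θ = 162 / (11.180340 · 14.560220) ≈ 0.99516
θ = arccos(0.99516) ≈ 5.6°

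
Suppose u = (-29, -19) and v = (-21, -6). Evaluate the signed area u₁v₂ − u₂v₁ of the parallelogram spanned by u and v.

(-29)·(-6) - (-19)·(-21) = 174 - 399 = -225

-225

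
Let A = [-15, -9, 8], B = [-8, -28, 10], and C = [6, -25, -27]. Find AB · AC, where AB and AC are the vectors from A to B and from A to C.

AB = B − A = (7, -19, 2)
AC = C − A = (21, -16, -35)
AB · AC = 7·21 + (-19)·(-16) + 2·(-35) = 147 + 304 - 70 = 381

381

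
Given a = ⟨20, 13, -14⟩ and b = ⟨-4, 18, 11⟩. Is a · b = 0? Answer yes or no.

a · b = 20·(-4) + 13·18 + (-14)·11 = -80 + 234 - 154 = 0
Zero, so the vectors are orthogonal.

yes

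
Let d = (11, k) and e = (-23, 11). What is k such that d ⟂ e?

d · e = 11·(-23) + k·11 = -253 + 11k
Set equal to 0: 11k = 253, so k = 23.

23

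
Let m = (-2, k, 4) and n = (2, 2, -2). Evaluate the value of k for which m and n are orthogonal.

m · n = (-2)·2 + k·2 + 4·(-2) = -12 + 2k
Set equal to 0: 2k = 12, so k = 6.

6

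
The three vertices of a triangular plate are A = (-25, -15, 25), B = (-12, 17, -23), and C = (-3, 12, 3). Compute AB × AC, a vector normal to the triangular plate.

(592, -770, -353)

AB = (13, 32, -48)
AC = (22, 27, -22)
i: 32·(-22) - (-48)·27 = -704 - (-1296) = 592
j: (-48)·22 - 13·(-22) = -1056 - (-286) = -770
k: 13·27 - 32·22 = 351 - 704 = -353
AB × AC = (592, -770, -353)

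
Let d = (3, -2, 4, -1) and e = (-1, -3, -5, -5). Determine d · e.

-12

d · e = 3·(-1) + (-2)·(-3) + 4·(-5) + (-1)·(-5) = -3 + 6 - 20 + 5 = -12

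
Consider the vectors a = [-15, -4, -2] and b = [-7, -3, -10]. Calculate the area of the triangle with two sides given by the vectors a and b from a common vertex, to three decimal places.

70.606

i: (-4)·(-10) - (-2)·(-3) = 40 - 6 = 34
j: (-2)·(-7) - (-15)·(-10) = 14 - 150 = -136
k: (-15)·(-3) - (-4)·(-7) = 45 - 28 = 17
a × b = (34, -136, 17)
|a × b| = √(34² + (-136)² + 17²) = √19941 ≈ 141.2126
area = ½ · 141.2126 ≈ 70.606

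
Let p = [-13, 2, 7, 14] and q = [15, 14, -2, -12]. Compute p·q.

p · q = (-13)·15 + 2·14 + 7·(-2) + 14·(-12) = -195 + 28 - 14 - 168 = -349

-349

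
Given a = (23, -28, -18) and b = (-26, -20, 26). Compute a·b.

a · b = 23·(-26) + (-28)·(-20) + (-18)·26 = -598 + 560 - 468 = -506

-506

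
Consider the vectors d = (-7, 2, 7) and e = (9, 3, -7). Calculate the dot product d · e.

-106

d · e = (-7)·9 + 2·3 + 7·(-7) = -63 + 6 - 49 = -106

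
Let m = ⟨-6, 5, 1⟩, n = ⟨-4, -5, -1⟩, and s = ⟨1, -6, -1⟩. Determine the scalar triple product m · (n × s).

10

n × s:
i: (-5)·(-1) - (-1)·(-6) = 5 - 6 = -1
j: (-1)·1 - (-4)·(-1) = -1 - 4 = -5
k: (-4)·(-6) - (-5)·1 = 24 - (-5) = 29
n × s = (-1, -5, 29)
m · (n × s) = (-6)·(-1) + 5·(-5) + 1·29 = 6 - 25 + 29 = 10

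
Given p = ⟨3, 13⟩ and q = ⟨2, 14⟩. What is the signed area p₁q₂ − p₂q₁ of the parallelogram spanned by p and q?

3·14 - 13·2 = 42 - 26 = 16

16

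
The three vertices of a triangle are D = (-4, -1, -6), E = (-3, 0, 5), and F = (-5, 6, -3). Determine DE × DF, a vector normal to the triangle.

(-74, -14, 8)

DE = (1, 1, 11)
DF = (-1, 7, 3)
i: 1·3 - 11·7 = 3 - 77 = -74
j: 11·(-1) - 1·3 = -11 - 3 = -14
k: 1·7 - 1·(-1) = 7 - (-1) = 8
DE × DF = (-74, -14, 8)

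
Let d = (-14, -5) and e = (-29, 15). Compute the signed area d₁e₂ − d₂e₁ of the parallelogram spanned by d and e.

(-14)·15 - (-5)·(-29) = -210 - 145 = -355

-355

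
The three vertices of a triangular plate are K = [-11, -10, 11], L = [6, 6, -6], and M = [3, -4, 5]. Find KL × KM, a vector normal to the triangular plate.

KL = (17, 16, -17)
KM = (14, 6, -6)
i: 16·(-6) - (-17)·6 = -96 - (-102) = 6
j: (-17)·14 - 17·(-6) = -238 - (-102) = -136
k: 17·6 - 16·14 = 102 - 224 = -122
KL × KM = (6, -136, -122)

(6, -136, -122)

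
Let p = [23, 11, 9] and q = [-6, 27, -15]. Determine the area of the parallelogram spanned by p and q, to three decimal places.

i: 11·(-15) - 9·27 = -165 - 243 = -408
j: 9·(-6) - 23·(-15) = -54 - (-345) = 291
k: 23·27 - 11·(-6) = 621 - (-66) = 687
p × q = (-408, 291, 687)
|p × q| = √((-408)² + 291² + 687²) = √723114 ≈ 850.3611

850.361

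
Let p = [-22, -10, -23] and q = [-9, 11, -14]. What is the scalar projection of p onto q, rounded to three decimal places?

20.551

p · q = (-22)·(-9) + (-10)·11 + (-23)·(-14) = 198 - 110 + 322 = 410
|q| = √(81 + 121 + 196) = √398 ≈ 19.9499
comp_q p = 410 / √398 ≈ 20.551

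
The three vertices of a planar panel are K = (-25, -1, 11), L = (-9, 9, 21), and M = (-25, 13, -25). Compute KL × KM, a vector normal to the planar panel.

(-500, 576, 224)

KL = (16, 10, 10)
KM = (0, 14, -36)
i: 10·(-36) - 10·14 = -360 - 140 = -500
j: 10·0 - 16·(-36) = 0 - (-576) = 576
k: 16·14 - 10·0 = 224 - 0 = 224
KL × KM = (-500, 576, 224)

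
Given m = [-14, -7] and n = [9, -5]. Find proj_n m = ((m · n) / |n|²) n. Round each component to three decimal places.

(-7.726, 4.292)

m · n = (-14)·9 + (-7)·(-5) = -126 + 35 = -91
|n|² = 81 + 25 = 106
proj_n m = (-91/106) · (9, -5) ≈ (-7.726, 4.292)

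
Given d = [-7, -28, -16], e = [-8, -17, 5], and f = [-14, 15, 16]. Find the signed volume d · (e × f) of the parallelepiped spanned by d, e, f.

6533

e × f:
i: (-17)·16 - 5·15 = -272 - 75 = -347
j: 5·(-14) - (-8)·16 = -70 - (-128) = 58
k: (-8)·15 - (-17)·(-14) = -120 - 238 = -358
e × f = (-347, 58, -358)
d · (e × f) = (-7)·(-347) + (-28)·58 + (-16)·(-358) = 2429 - 1624 + 5728 = 6533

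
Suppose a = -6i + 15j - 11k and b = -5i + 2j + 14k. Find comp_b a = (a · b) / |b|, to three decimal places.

a · b = (-6)·(-5) + 15·2 + (-11)·14 = 30 + 30 - 154 = -94
|b| = √(25 + 4 + 196) = √225 ≈ 15.0000
comp_b a = -94 / √225 ≈ -6.267

-6.267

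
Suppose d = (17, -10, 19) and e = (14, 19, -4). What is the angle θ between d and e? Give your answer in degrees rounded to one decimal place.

92.4

d · e = 17·14 + (-10)·19 + 19·(-4) = 238 - 190 - 76 = -28
|d|² = 289 + 100 + 361 = 750,  |d| = √750 ≈ 27.386128
|e|² = 196 + 361 + 16 = 573,  |e| = √573 ≈ 23.937418
cos θ = -28 / (27.386128 · 23.937418) ≈ -0.04271
θ = arccos(-0.04271) ≈ 92.4°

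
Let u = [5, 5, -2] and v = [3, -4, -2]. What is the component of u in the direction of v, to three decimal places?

-0.186

u · v = 5·3 + 5·(-4) + (-2)·(-2) = 15 - 20 + 4 = -1
|v| = √(9 + 16 + 4) = √29 ≈ 5.3852
comp_v u = -1 / √29 ≈ -0.186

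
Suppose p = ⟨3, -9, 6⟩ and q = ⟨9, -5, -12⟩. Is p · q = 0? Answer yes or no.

yes

p · q = 3·9 + (-9)·(-5) + 6·(-12) = 27 + 45 - 72 = 0
Zero, so the vectors are orthogonal.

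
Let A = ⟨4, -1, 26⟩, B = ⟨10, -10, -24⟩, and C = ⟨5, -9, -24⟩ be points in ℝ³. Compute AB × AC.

AB = (6, -9, -50)
AC = (1, -8, -50)
i: (-9)·(-50) - (-50)·(-8) = 450 - 400 = 50
j: (-50)·1 - 6·(-50) = -50 - (-300) = 250
k: 6·(-8) - (-9)·1 = -48 - (-9) = -39
AB × AC = (50, 250, -39)

(50, 250, -39)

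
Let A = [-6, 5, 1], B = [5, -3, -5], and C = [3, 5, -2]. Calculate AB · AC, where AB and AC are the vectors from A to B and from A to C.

AB = B − A = (11, -8, -6)
AC = C − A = (9, 0, -3)
AB · AC = 11·9 + (-8)·0 + (-6)·(-3) = 99 + 0 + 18 = 117

117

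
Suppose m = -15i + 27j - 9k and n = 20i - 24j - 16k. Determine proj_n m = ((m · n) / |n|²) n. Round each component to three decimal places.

m · n = (-15)·20 + 27·(-24) + (-9)·(-16) = -300 - 648 + 144 = -804
|n|² = 400 + 576 + 256 = 1232
proj_n m = (-804/1232) · (20, -24, -16) ≈ (-13.052, 15.662, 10.442)

(-13.052, 15.662, 10.442)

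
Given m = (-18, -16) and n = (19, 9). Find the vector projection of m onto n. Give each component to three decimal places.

(-20.891, -9.896)

m · n = (-18)·19 + (-16)·9 = -342 - 144 = -486
|n|² = 361 + 81 = 442
proj_n m = (-486/442) · (19, 9) ≈ (-20.891, -9.896)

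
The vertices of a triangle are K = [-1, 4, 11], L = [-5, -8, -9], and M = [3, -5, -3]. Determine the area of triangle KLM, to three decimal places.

80.150

KL = (-4, -12, -20),  KM = (4, -9, -14)
i: (-12)·(-14) - (-20)·(-9) = 168 - 180 = -12
j: (-20)·4 - (-4)·(-14) = -80 - 56 = -136
k: (-4)·(-9) - (-12)·4 = 36 - (-48) = 84
KL × KM = (-12, -136, 84)
|KL × KM| = √25696 ≈ 160.2997
area = ½ · 160.2997 ≈ 80.150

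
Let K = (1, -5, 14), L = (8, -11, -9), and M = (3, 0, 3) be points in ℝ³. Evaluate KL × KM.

(181, 31, 47)

KL = (7, -6, -23)
KM = (2, 5, -11)
i: (-6)·(-11) - (-23)·5 = 66 - (-115) = 181
j: (-23)·2 - 7·(-11) = -46 - (-77) = 31
k: 7·5 - (-6)·2 = 35 - (-12) = 47
KL × KM = (181, 31, 47)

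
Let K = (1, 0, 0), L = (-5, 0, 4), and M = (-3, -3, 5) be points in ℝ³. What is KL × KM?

(12, 14, 18)

KL = (-6, 0, 4)
KM = (-4, -3, 5)
i: 0·5 - 4·(-3) = 0 - (-12) = 12
j: 4·(-4) - (-6)·5 = -16 - (-30) = 14
k: (-6)·(-3) - 0·(-4) = 18 - 0 = 18
KL × KM = (12, 14, 18)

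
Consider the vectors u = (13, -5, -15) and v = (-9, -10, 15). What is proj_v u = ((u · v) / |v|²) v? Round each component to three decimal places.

(6.473, 7.192, -10.788)

u · v = 13·(-9) + (-5)·(-10) + (-15)·15 = -117 + 50 - 225 = -292
|v|² = 81 + 100 + 225 = 406
proj_v u = (-292/406) · (-9, -10, 15) ≈ (6.473, 7.192, -10.788)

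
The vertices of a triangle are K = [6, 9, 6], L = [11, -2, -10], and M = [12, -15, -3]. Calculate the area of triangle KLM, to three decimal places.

147.260

KL = (5, -11, -16),  KM = (6, -24, -9)
i: (-11)·(-9) - (-16)·(-24) = 99 - 384 = -285
j: (-16)·6 - 5·(-9) = -96 - (-45) = -51
k: 5·(-24) - (-11)·6 = -120 - (-66) = -54
KL × KM = (-285, -51, -54)
|KL × KM| = √86742 ≈ 294.5199
area = ½ · 294.5199 ≈ 147.260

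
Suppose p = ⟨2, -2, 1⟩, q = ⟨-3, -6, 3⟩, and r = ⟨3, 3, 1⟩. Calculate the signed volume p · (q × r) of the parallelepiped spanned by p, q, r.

-45

q × r:
i: (-6)·1 - 3·3 = -6 - 9 = -15
j: 3·3 - (-3)·1 = 9 - (-3) = 12
k: (-3)·3 - (-6)·3 = -9 - (-18) = 9
q × r = (-15, 12, 9)
p · (q × r) = 2·(-15) + (-2)·12 + 1·9 = -30 - 24 + 9 = -45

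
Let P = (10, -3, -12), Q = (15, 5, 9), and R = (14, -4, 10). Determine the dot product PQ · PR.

PQ = Q − P = (5, 8, 21)
PR = R − P = (4, -1, 22)
PQ · PR = 5·4 + 8·(-1) + 21·22 = 20 - 8 + 462 = 474

474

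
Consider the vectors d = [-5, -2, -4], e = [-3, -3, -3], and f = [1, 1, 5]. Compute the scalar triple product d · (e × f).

e × f:
i: (-3)·5 - (-3)·1 = -15 - (-3) = -12
j: (-3)·1 - (-3)·5 = -3 - (-15) = 12
k: (-3)·1 - (-3)·1 = -3 - (-3) = 0
e × f = (-12, 12, 0)
d · (e × f) = (-5)·(-12) + (-2)·12 + (-4)·0 = 60 - 24 + 0 = 36

36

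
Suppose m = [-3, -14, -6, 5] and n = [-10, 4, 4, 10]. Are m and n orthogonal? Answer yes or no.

m · n = (-3)·(-10) + (-14)·4 + (-6)·4 + 5·10 = 30 - 56 - 24 + 50 = 0
Zero, so the vectors are orthogonal.

yes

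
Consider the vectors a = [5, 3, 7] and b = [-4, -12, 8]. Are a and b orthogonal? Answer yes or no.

yes

a · b = 5·(-4) + 3·(-12) + 7·8 = -20 - 36 + 56 = 0
Zero, so the vectors are orthogonal.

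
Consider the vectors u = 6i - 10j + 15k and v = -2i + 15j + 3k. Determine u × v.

i: (-10)·3 - 15·15 = -30 - 225 = -255
j: 15·(-2) - 6·3 = -30 - 18 = -48
k: 6·15 - (-10)·(-2) = 90 - 20 = 70
u × v = (-255, -48, 70)

(-255, -48, 70)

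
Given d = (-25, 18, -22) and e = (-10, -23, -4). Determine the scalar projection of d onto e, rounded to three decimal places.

-2.992

d · e = (-25)·(-10) + 18·(-23) + (-22)·(-4) = 250 - 414 + 88 = -76
|e| = √(100 + 529 + 16) = √645 ≈ 25.3969
comp_e d = -76 / √645 ≈ -2.992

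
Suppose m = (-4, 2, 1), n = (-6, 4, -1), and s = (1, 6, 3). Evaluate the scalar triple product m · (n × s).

-78

n × s:
i: 4·3 - (-1)·6 = 12 - (-6) = 18
j: (-1)·1 - (-6)·3 = -1 - (-18) = 17
k: (-6)·6 - 4·1 = -36 - 4 = -40
n × s = (18, 17, -40)
m · (n × s) = (-4)·18 + 2·17 + 1·(-40) = -72 + 34 - 40 = -78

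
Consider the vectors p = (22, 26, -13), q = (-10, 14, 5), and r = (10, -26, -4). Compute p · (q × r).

328

q × r:
i: 14·(-4) - 5·(-26) = -56 - (-130) = 74
j: 5·10 - (-10)·(-4) = 50 - 40 = 10
k: (-10)·(-26) - 14·10 = 260 - 140 = 120
q × r = (74, 10, 120)
p · (q × r) = 22·74 + 26·10 + (-13)·120 = 1628 + 260 - 1560 = 328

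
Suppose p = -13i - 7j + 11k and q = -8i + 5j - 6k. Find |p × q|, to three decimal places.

i: (-7)·(-6) - 11·5 = 42 - 55 = -13
j: 11·(-8) - (-13)·(-6) = -88 - 78 = -166
k: (-13)·5 - (-7)·(-8) = -65 - 56 = -121
p × q = (-13, -166, -121)
|p × q| = √((-13)² + (-166)² + (-121)²) = √42366 ≈ 205.8300

205.830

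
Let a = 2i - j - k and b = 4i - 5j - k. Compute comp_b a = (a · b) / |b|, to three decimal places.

2.160

a · b = 2·4 + (-1)·(-5) + (-1)·(-1) = 8 + 5 + 1 = 14
|b| = √(16 + 25 + 1) = √42 ≈ 6.4807
comp_b a = 14 / √42 ≈ 2.160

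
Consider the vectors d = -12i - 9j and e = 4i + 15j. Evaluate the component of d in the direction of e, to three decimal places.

-11.788

d · e = (-12)·4 + (-9)·15 = -48 - 135 = -183
|e| = √(16 + 225) = √241 ≈ 15.5242
comp_e d = -183 / √241 ≈ -11.788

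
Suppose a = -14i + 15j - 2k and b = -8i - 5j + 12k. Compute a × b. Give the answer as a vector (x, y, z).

i: 15·12 - (-2)·(-5) = 180 - 10 = 170
j: (-2)·(-8) - (-14)·12 = 16 - (-168) = 184
k: (-14)·(-5) - 15·(-8) = 70 - (-120) = 190
a × b = (170, 184, 190)

(170, 184, 190)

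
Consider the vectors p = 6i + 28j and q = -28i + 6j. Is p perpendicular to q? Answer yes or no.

yes

p · q = 6·(-28) + 28·6 = -168 + 168 = 0
Zero, so the vectors are orthogonal.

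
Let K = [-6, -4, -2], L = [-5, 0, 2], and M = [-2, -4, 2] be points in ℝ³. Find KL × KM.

(16, 12, -16)

KL = (1, 4, 4)
KM = (4, 0, 4)
i: 4·4 - 4·0 = 16 - 0 = 16
j: 4·4 - 1·4 = 16 - 4 = 12
k: 1·0 - 4·4 = 0 - 16 = -16
KL × KM = (16, 12, -16)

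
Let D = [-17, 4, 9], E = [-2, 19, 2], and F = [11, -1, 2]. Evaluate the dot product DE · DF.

DE = E − D = (15, 15, -7)
DF = F − D = (28, -5, -7)
DE · DF = 15·28 + 15·(-5) + (-7)·(-7) = 420 - 75 + 49 = 394

394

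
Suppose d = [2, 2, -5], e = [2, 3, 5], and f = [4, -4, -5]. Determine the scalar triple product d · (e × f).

170

e × f:
i: 3·(-5) - 5·(-4) = -15 - (-20) = 5
j: 5·4 - 2·(-5) = 20 - (-10) = 30
k: 2·(-4) - 3·4 = -8 - 12 = -20
e × f = (5, 30, -20)
d · (e × f) = 2·5 + 2·30 + (-5)·(-20) = 10 + 60 + 100 = 170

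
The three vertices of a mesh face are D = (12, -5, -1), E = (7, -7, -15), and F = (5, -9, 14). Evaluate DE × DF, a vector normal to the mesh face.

(-86, 173, 6)

DE = (-5, -2, -14)
DF = (-7, -4, 15)
i: (-2)·15 - (-14)·(-4) = -30 - 56 = -86
j: (-14)·(-7) - (-5)·15 = 98 - (-75) = 173
k: (-5)·(-4) - (-2)·(-7) = 20 - 14 = 6
DE × DF = (-86, 173, 6)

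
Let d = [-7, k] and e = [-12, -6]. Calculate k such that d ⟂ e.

14

d · e = (-7)·(-12) + k·(-6) = 84 - 6k
Set equal to 0: -6k = -84, so k = 14.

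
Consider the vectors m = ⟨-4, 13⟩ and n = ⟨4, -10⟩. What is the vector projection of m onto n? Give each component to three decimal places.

(-5.034, 12.586)

m · n = (-4)·4 + 13·(-10) = -16 - 130 = -146
|n|² = 16 + 100 = 116
proj_n m = (-146/116) · (4, -10) ≈ (-5.034, 12.586)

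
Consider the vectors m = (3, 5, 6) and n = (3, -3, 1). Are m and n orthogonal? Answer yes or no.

yes

m · n = 3·3 + 5·(-3) + 6·1 = 9 - 15 + 6 = 0
Zero, so the vectors are orthogonal.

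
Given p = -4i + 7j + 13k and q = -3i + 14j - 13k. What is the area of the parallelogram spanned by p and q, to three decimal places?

i: 7·(-13) - 13·14 = -91 - 182 = -273
j: 13·(-3) - (-4)·(-13) = -39 - 52 = -91
k: (-4)·14 - 7·(-3) = -56 - (-21) = -35
p × q = (-273, -91, -35)
|p × q| = √((-273)² + (-91)² + (-35)²) = √84035 ≈ 289.8879

289.888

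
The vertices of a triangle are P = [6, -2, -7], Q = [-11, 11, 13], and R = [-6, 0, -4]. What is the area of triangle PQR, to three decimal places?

PQ = (-17, 13, 20),  PR = (-12, 2, 3)
i: 13·3 - 20·2 = 39 - 40 = -1
j: 20·(-12) - (-17)·3 = -240 - (-51) = -189
k: (-17)·2 - 13·(-12) = -34 - (-156) = 122
PQ × PR = (-1, -189, 122)
|PQ × PR| = √50606 ≈ 224.9578
area = ½ · 224.9578 ≈ 112.479

112.479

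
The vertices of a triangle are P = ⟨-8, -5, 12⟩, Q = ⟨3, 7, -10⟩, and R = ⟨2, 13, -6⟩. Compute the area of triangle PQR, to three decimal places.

PQ = (11, 12, -22),  PR = (10, 18, -18)
i: 12·(-18) - (-22)·18 = -216 - (-396) = 180
j: (-22)·10 - 11·(-18) = -220 - (-198) = -22
k: 11·18 - 12·10 = 198 - 120 = 78
PQ × PR = (180, -22, 78)
|PQ × PR| = √38968 ≈ 197.4031
area = ½ · 197.4031 ≈ 98.702

98.702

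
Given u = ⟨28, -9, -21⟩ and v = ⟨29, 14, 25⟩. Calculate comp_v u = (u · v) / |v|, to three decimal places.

3.949

u · v = 28·29 + (-9)·14 + (-21)·25 = 812 - 126 - 525 = 161
|v| = √(841 + 196 + 625) = √1662 ≈ 40.7676
comp_v u = 161 / √1662 ≈ 3.949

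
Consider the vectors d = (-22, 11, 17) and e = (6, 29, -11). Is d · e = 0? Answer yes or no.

d · e = (-22)·6 + 11·29 + 17·(-11) = -132 + 319 - 187 = 0
Zero, so the vectors are orthogonal.

yes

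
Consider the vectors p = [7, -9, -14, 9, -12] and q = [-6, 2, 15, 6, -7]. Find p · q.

-132

p · q = 7·(-6) + (-9)·2 + (-14)·15 + 9·6 + (-12)·(-7) = -42 - 18 - 210 + 54 + 84 = -132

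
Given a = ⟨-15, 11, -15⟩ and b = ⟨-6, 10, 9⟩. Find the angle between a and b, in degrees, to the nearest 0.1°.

79.4

a · b = (-15)·(-6) + 11·10 + (-15)·9 = 90 + 110 - 135 = 65
|a|² = 225 + 121 + 225 = 571,  |a| = √571 ≈ 23.895606
|b|² = 36 + 100 + 81 = 217,  |b| = √217 ≈ 14.730920
cos θ = 65 / (23.895606 · 14.730920) ≈ 0.18466
θ = arccos(0.18466) ≈ 79.4°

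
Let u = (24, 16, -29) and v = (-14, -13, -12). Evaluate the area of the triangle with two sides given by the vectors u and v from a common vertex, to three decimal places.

450.872

i: 16·(-12) - (-29)·(-13) = -192 - 377 = -569
j: (-29)·(-14) - 24·(-12) = 406 - (-288) = 694
k: 24·(-13) - 16·(-14) = -312 - (-224) = -88
u × v = (-569, 694, -88)
|u × v| = √((-569)² + 694² + (-88)²) = √813141 ≈ 901.7433
area = ½ · 901.7433 ≈ 450.872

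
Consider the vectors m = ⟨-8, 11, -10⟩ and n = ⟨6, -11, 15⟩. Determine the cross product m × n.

i: 11·15 - (-10)·(-11) = 165 - 110 = 55
j: (-10)·6 - (-8)·15 = -60 - (-120) = 60
k: (-8)·(-11) - 11·6 = 88 - 66 = 22
m × n = (55, 60, 22)

(55, 60, 22)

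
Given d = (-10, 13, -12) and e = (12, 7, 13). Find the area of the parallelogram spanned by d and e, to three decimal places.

339.531

i: 13·13 - (-12)·7 = 169 - (-84) = 253
j: (-12)·12 - (-10)·13 = -144 - (-130) = -14
k: (-10)·7 - 13·12 = -70 - 156 = -226
d × e = (253, -14, -226)
|d × e| = √(253² + (-14)² + (-226)²) = √115281 ≈ 339.5306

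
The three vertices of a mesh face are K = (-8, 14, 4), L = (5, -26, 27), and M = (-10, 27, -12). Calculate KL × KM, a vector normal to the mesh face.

KL = (13, -40, 23)
KM = (-2, 13, -16)
i: (-40)·(-16) - 23·13 = 640 - 299 = 341
j: 23·(-2) - 13·(-16) = -46 - (-208) = 162
k: 13·13 - (-40)·(-2) = 169 - 80 = 89
KL × KM = (341, 162, 89)

(341, 162, 89)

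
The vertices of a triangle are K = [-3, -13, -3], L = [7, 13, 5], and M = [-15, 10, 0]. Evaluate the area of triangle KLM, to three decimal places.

283.230

KL = (10, 26, 8),  KM = (-12, 23, 3)
i: 26·3 - 8·23 = 78 - 184 = -106
j: 8·(-12) - 10·3 = -96 - 30 = -126
k: 10·23 - 26·(-12) = 230 - (-312) = 542
KL × KM = (-106, -126, 542)
|KL × KM| = √320876 ≈ 566.4592
area = ½ · 566.4592 ≈ 283.230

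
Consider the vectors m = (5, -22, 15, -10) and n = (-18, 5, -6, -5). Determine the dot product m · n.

m · n = 5·(-18) + (-22)·5 + 15·(-6) + (-10)·(-5) = -90 - 110 - 90 + 50 = -240

-240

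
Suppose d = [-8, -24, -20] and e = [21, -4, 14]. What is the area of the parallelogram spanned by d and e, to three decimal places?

i: (-24)·14 - (-20)·(-4) = -336 - 80 = -416
j: (-20)·21 - (-8)·14 = -420 - (-112) = -308
k: (-8)·(-4) - (-24)·21 = 32 - (-504) = 536
d × e = (-416, -308, 536)
|d × e| = √((-416)² + (-308)² + 536²) = √555216 ≈ 745.1282

745.128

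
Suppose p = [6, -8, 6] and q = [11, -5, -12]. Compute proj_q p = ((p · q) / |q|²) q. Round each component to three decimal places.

p · q = 6·11 + (-8)·(-5) + 6·(-12) = 66 + 40 - 72 = 34
|q|² = 121 + 25 + 144 = 290
proj_q p = (34/290) · (11, -5, -12) ≈ (1.290, -0.586, -1.407)

(1.290, -0.586, -1.407)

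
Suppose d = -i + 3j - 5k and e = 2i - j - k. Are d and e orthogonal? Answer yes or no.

d · e = (-1)·2 + 3·(-1) + (-5)·(-1) = -2 - 3 + 5 = 0
Zero, so the vectors are orthogonal.

yes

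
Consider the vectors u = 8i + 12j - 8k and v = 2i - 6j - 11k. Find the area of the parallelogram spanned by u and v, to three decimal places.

i: 12·(-11) - (-8)·(-6) = -132 - 48 = -180
j: (-8)·2 - 8·(-11) = -16 - (-88) = 72
k: 8·(-6) - 12·2 = -48 - 24 = -72
u × v = (-180, 72, -72)
|u × v| = √((-180)² + 72² + (-72)²) = √42768 ≈ 206.8043

206.804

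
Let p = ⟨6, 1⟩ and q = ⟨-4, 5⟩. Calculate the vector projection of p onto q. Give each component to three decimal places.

p · q = 6·(-4) + 1·5 = -24 + 5 = -19
|q|² = 16 + 25 = 41
proj_q p = (-19/41) · (-4, 5) ≈ (1.854, -2.317)

(1.854, -2.317)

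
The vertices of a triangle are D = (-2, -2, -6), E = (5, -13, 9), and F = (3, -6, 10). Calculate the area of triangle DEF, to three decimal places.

62.358

DE = (7, -11, 15),  DF = (5, -4, 16)
i: (-11)·16 - 15·(-4) = -176 - (-60) = -116
j: 15·5 - 7·16 = 75 - 112 = -37
k: 7·(-4) - (-11)·5 = -28 - (-55) = 27
DE × DF = (-116, -37, 27)
|DE × DF| = √15554 ≈ 124.7157
area = ½ · 124.7157 ≈ 62.358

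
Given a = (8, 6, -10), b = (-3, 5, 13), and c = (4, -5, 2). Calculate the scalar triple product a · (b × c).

998

b × c:
i: 5·2 - 13·(-5) = 10 - (-65) = 75
j: 13·4 - (-3)·2 = 52 - (-6) = 58
k: (-3)·(-5) - 5·4 = 15 - 20 = -5
b × c = (75, 58, -5)
a · (b × c) = 8·75 + 6·58 + (-10)·(-5) = 600 + 348 + 50 = 998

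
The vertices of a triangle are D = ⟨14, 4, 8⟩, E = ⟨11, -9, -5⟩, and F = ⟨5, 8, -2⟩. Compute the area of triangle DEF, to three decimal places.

DE = (-3, -13, -13),  DF = (-9, 4, -10)
i: (-13)·(-10) - (-13)·4 = 130 - (-52) = 182
j: (-13)·(-9) - (-3)·(-10) = 117 - 30 = 87
k: (-3)·4 - (-13)·(-9) = -12 - 117 = -129
DE × DF = (182, 87, -129)
|DE × DF| = √57334 ≈ 239.4452
area = ½ · 239.4452 ≈ 119.723

119.723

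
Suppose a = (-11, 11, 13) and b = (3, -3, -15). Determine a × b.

(-126, -126, 0)

i: 11·(-15) - 13·(-3) = -165 - (-39) = -126
j: 13·3 - (-11)·(-15) = 39 - 165 = -126
k: (-11)·(-3) - 11·3 = 33 - 33 = 0
a × b = (-126, -126, 0)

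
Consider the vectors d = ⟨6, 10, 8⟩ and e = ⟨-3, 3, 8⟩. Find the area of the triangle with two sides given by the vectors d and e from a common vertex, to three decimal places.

51.536

i: 10·8 - 8·3 = 80 - 24 = 56
j: 8·(-3) - 6·8 = -24 - 48 = -72
k: 6·3 - 10·(-3) = 18 - (-30) = 48
d × e = (56, -72, 48)
|d × e| = √(56² + (-72)² + 48²) = √10624 ≈ 103.0728
area = ½ · 103.0728 ≈ 51.536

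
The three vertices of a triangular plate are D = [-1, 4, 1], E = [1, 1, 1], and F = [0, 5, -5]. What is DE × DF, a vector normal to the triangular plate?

DE = (2, -3, 0)
DF = (1, 1, -6)
i: (-3)·(-6) - 0·1 = 18 - 0 = 18
j: 0·1 - 2·(-6) = 0 - (-12) = 12
k: 2·1 - (-3)·1 = 2 - (-3) = 5
DE × DF = (18, 12, 5)

(18, 12, 5)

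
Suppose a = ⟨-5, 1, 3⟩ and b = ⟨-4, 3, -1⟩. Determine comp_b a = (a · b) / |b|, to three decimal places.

a · b = (-5)·(-4) + 1·3 + 3·(-1) = 20 + 3 - 3 = 20
|b| = √(16 + 9 + 1) = √26 ≈ 5.0990
comp_b a = 20 / √26 ≈ 3.922

3.922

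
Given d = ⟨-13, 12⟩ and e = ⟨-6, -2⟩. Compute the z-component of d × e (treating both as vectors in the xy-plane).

98

(-13)·(-2) - 12·(-6) = 26 - (-72) = 98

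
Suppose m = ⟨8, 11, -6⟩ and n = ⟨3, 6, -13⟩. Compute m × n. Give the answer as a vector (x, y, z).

(-107, 86, 15)

i: 11·(-13) - (-6)·6 = -143 - (-36) = -107
j: (-6)·3 - 8·(-13) = -18 - (-104) = 86
k: 8·6 - 11·3 = 48 - 33 = 15
m × n = (-107, 86, 15)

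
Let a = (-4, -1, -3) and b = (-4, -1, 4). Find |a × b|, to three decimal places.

i: (-1)·4 - (-3)·(-1) = -4 - 3 = -7
j: (-3)·(-4) - (-4)·4 = 12 - (-16) = 28
k: (-4)·(-1) - (-1)·(-4) = 4 - 4 = 0
a × b = (-7, 28, 0)
|a × b| = √((-7)² + 28² + 0²) = √833 ≈ 28.8617

28.862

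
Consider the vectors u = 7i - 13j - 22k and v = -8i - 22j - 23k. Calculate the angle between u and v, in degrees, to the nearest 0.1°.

u · v = 7·(-8) + (-13)·(-22) + (-22)·(-23) = -56 + 286 + 506 = 736
|u|² = 49 + 169 + 484 = 702,  |u| = √702 ≈ 26.495283
|v|² = 64 + 484 + 529 = 1077,  |v| = √1077 ≈ 32.817678
cos θ = 736 / (26.495283 · 32.817678) ≈ 0.84645
θ = arccos(0.84645) ≈ 32.2°

32.2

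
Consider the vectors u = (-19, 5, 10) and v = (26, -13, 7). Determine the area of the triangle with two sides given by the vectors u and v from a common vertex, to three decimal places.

i: 5·7 - 10·(-13) = 35 - (-130) = 165
j: 10·26 - (-19)·7 = 260 - (-133) = 393
k: (-19)·(-13) - 5·26 = 247 - 130 = 117
u × v = (165, 393, 117)
|u × v| = √(165² + 393² + 117²) = √195363 ≈ 441.9989
area = ½ · 441.9989 ≈ 220.999

220.999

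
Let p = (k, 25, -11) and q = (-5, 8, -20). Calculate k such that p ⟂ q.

84

p · q = k·(-5) + 25·8 + (-11)·(-20) = 420 - 5k
Set equal to 0: -5k = -420, so k = 84.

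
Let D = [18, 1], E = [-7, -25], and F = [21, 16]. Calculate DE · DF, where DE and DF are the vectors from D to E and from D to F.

-465

DE = E − D = (-25, -26)
DF = F − D = (3, 15)
DE · DF = (-25)·3 + (-26)·15 = -75 - 390 = -465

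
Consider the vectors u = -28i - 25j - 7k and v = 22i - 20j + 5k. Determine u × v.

i: (-25)·5 - (-7)·(-20) = -125 - 140 = -265
j: (-7)·22 - (-28)·5 = -154 - (-140) = -14
k: (-28)·(-20) - (-25)·22 = 560 - (-550) = 1110
u × v = (-265, -14, 1110)

(-265, -14, 1110)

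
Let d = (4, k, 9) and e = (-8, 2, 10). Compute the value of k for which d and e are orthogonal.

-29

d · e = 4·(-8) + k·2 + 9·10 = 58 + 2k
Set equal to 0: 2k = -58, so k = -29.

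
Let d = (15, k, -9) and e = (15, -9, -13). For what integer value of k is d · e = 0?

38

d · e = 15·15 + k·(-9) + (-9)·(-13) = 342 - 9k
Set equal to 0: -9k = -342, so k = 38.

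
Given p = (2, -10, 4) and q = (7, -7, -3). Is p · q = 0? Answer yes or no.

no

p · q = 2·7 + (-10)·(-7) + 4·(-3) = 14 + 70 - 12 = 72
Nonzero, so the vectors are not orthogonal.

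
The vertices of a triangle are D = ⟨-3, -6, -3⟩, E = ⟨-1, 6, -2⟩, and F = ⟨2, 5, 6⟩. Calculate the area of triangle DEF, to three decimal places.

52.493

DE = (2, 12, 1),  DF = (5, 11, 9)
i: 12·9 - 1·11 = 108 - 11 = 97
j: 1·5 - 2·9 = 5 - 18 = -13
k: 2·11 - 12·5 = 22 - 60 = -38
DE × DF = (97, -13, -38)
|DE × DF| = √11022 ≈ 104.9857
area = ½ · 104.9857 ≈ 52.493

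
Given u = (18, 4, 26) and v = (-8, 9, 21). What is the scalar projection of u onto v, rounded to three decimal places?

18.094

u · v = 18·(-8) + 4·9 + 26·21 = -144 + 36 + 546 = 438
|v| = √(64 + 81 + 441) = √586 ≈ 24.2074
comp_v u = 438 / √586 ≈ 18.094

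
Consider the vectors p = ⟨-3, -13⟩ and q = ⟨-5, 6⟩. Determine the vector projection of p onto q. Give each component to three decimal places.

p · q = (-3)·(-5) + (-13)·6 = 15 - 78 = -63
|q|² = 25 + 36 = 61
proj_q p = (-63/61) · (-5, 6) ≈ (5.164, -6.197)

(5.164, -6.197)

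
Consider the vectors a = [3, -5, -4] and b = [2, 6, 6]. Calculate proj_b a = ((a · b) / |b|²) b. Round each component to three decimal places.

(-1.263, -3.789, -3.789)

a · b = 3·2 + (-5)·6 + (-4)·6 = 6 - 30 - 24 = -48
|b|² = 4 + 36 + 36 = 76
proj_b a = (-48/76) · (2, 6, 6) ≈ (-1.263, -3.789, -3.789)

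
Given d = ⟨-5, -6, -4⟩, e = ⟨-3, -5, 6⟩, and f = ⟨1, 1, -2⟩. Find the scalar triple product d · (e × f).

-28

e × f:
i: (-5)·(-2) - 6·1 = 10 - 6 = 4
j: 6·1 - (-3)·(-2) = 6 - 6 = 0
k: (-3)·1 - (-5)·1 = -3 - (-5) = 2
e × f = (4, 0, 2)
d · (e × f) = (-5)·4 + (-6)·0 + (-4)·2 = -20 + 0 - 8 = -28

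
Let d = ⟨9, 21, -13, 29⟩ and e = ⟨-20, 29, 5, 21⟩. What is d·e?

d · e = 9·(-20) + 21·29 + (-13)·5 + 29·21 = -180 + 609 - 65 + 609 = 973

973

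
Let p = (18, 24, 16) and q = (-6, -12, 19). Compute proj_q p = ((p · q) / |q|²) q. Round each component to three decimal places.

p · q = 18·(-6) + 24·(-12) + 16·19 = -108 - 288 + 304 = -92
|q|² = 36 + 144 + 361 = 541
proj_q p = (-92/541) · (-6, -12, 19) ≈ (1.020, 2.041, -3.231)

(1.020, 2.041, -3.231)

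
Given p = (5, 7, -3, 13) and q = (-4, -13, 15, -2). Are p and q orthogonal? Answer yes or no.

no

p · q = 5·(-4) + 7·(-13) + (-3)·15 + 13·(-2) = -20 - 91 - 45 - 26 = -182
Nonzero, so the vectors are not orthogonal.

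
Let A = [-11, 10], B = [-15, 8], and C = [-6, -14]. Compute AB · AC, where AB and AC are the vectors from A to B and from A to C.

AB = B − A = (-4, -2)
AC = C − A = (5, -24)
AB · AC = (-4)·5 + (-2)·(-24) = -20 + 48 = 28

28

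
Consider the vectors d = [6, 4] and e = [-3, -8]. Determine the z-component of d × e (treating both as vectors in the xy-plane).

-36

6·(-8) - 4·(-3) = -48 - (-12) = -36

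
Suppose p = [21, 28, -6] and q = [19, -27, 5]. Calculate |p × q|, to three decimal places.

i: 28·5 - (-6)·(-27) = 140 - 162 = -22
j: (-6)·19 - 21·5 = -114 - 105 = -219
k: 21·(-27) - 28·19 = -567 - 532 = -1099
p × q = (-22, -219, -1099)
|p × q| = √((-22)² + (-219)² + (-1099)²) = √1256246 ≈ 1120.8238

1120.824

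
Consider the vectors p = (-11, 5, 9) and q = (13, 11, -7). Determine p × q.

(-134, 40, -186)

i: 5·(-7) - 9·11 = -35 - 99 = -134
j: 9·13 - (-11)·(-7) = 117 - 77 = 40
k: (-11)·11 - 5·13 = -121 - 65 = -186
p × q = (-134, 40, -186)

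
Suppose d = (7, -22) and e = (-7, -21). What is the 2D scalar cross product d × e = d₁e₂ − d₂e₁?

7·(-21) - (-22)·(-7) = -147 - 154 = -301

-301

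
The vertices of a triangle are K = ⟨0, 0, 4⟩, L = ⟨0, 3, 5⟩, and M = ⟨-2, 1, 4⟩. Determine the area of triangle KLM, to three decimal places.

3.202

KL = (0, 3, 1),  KM = (-2, 1, 0)
i: 3·0 - 1·1 = 0 - 1 = -1
j: 1·(-2) - 0·0 = -2 - 0 = -2
k: 0·1 - 3·(-2) = 0 - (-6) = 6
KL × KM = (-1, -2, 6)
|KL × KM| = √41 ≈ 6.4031
area = ½ · 6.4031 ≈ 3.202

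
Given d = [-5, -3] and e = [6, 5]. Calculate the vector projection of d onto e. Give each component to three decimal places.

d · e = (-5)·6 + (-3)·5 = -30 - 15 = -45
|e|² = 36 + 25 = 61
proj_e d = (-45/61) · (6, 5) ≈ (-4.426, -3.689)

(-4.426, -3.689)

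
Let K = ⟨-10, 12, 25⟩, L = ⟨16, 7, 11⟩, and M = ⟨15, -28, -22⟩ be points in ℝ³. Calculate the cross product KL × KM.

KL = (26, -5, -14)
KM = (25, -40, -47)
i: (-5)·(-47) - (-14)·(-40) = 235 - 560 = -325
j: (-14)·25 - 26·(-47) = -350 - (-1222) = 872
k: 26·(-40) - (-5)·25 = -1040 - (-125) = -915
KL × KM = (-325, 872, -915)

(-325, 872, -915)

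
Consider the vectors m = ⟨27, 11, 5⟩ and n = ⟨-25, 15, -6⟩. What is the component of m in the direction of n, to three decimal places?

m · n = 27·(-25) + 11·15 + 5·(-6) = -675 + 165 - 30 = -540
|n| = √(625 + 225 + 36) = √886 ≈ 29.7658
comp_n m = -540 / √886 ≈ -18.142

-18.142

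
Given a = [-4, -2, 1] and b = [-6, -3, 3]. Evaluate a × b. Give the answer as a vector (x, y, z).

(-3, 6, 0)

i: (-2)·3 - 1·(-3) = -6 - (-3) = -3
j: 1·(-6) - (-4)·3 = -6 - (-12) = 6
k: (-4)·(-3) - (-2)·(-6) = 12 - 12 = 0
a × b = (-3, 6, 0)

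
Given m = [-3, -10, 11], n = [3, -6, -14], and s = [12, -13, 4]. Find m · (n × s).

2781

n × s:
i: (-6)·4 - (-14)·(-13) = -24 - 182 = -206
j: (-14)·12 - 3·4 = -168 - 12 = -180
k: 3·(-13) - (-6)·12 = -39 - (-72) = 33
n × s = (-206, -180, 33)
m · (n × s) = (-3)·(-206) + (-10)·(-180) + 11·33 = 618 + 1800 + 363 = 2781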